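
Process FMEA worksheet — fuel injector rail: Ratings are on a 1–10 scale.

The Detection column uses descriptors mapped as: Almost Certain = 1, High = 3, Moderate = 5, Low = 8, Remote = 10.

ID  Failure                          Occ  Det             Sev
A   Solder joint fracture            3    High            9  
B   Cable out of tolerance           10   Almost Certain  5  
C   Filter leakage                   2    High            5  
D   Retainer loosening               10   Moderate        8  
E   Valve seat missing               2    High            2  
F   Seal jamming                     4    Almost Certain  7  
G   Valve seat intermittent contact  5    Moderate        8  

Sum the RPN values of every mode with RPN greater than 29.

RPN = Severity × Occurrence × Detection:
  A: 9 × 3 × 3 = 81
  B: 5 × 10 × 1 = 50
  C: 5 × 2 × 3 = 30
  D: 8 × 10 × 5 = 400
  E: 2 × 2 × 3 = 12
  F: 7 × 4 × 1 = 28
  G: 8 × 5 × 5 = 200
RPN > 29: A (81), B (50), C (30), D (400), G (200).
Sum: 81 + 50 + 30 + 400 + 200 = 761.

761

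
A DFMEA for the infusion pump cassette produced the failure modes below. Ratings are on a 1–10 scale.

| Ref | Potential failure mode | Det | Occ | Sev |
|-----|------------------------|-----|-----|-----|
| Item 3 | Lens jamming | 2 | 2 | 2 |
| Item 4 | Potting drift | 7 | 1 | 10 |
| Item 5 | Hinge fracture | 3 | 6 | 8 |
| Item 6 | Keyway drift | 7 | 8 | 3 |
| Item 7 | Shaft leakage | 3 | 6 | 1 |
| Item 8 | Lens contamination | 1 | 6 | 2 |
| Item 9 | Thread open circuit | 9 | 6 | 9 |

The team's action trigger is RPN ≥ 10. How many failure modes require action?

RPN = Severity × Occurrence × Detection:
  Item 3: 2 × 2 × 2 = 8
  Item 4: 10 × 1 × 7 = 70
  Item 5: 8 × 6 × 3 = 144
  Item 6: 3 × 8 × 7 = 168
  Item 7: 1 × 6 × 3 = 18
  Item 8: 2 × 6 × 1 = 12
  Item 9: 9 × 6 × 9 = 486
Modes with RPN ≥ 10: Item 4 (70), Item 5 (144), Item 6 (168), Item 7 (18), Item 8 (12), Item 9 (486) → 6.

6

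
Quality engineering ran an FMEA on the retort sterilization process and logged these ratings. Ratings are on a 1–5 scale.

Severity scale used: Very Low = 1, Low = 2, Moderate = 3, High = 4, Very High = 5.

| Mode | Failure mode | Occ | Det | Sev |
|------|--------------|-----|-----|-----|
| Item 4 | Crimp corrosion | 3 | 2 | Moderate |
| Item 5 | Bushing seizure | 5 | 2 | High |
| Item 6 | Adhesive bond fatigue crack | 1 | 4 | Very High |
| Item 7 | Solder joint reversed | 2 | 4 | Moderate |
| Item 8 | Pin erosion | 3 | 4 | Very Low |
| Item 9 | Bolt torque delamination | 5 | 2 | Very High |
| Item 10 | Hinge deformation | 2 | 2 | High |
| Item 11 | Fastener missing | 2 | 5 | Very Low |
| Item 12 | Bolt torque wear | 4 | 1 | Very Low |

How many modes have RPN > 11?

7

RPN = Severity × Occurrence × Detection:
  Item 4: 3 × 3 × 2 = 18
  Item 5: 4 × 5 × 2 = 40
  Item 6: 5 × 1 × 4 = 20
  Item 7: 3 × 2 × 4 = 24
  Item 8: 1 × 3 × 4 = 12
  Item 9: 5 × 5 × 2 = 50
  Item 10: 4 × 2 × 2 = 16
  Item 11: 1 × 2 × 5 = 10
  Item 12: 1 × 4 × 1 = 4
Modes with RPN > 11: Item 4 (18), Item 5 (40), Item 6 (20), Item 7 (24), Item 8 (12), Item 9 (50), Item 10 (16) → 7.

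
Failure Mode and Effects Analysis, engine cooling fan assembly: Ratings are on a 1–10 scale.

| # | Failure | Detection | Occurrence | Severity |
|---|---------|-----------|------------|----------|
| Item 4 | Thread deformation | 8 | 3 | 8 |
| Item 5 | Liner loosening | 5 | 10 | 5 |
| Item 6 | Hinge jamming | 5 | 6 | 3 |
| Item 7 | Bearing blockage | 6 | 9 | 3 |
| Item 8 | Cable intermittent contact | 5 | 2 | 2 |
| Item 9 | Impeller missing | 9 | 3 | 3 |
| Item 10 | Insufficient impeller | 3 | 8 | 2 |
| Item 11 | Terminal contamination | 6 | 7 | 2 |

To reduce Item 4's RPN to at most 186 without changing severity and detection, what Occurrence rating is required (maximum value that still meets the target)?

Item 4: S=8, O=3, D=8 → current RPN = 192.
Fixed product = 64. Need 64 × O ≤ 186, so O ≤ 186/64 = 2.91.
Maximum integer Occurrence rating = 2 (gives RPN 128; O=3 would give 192 > 186).

2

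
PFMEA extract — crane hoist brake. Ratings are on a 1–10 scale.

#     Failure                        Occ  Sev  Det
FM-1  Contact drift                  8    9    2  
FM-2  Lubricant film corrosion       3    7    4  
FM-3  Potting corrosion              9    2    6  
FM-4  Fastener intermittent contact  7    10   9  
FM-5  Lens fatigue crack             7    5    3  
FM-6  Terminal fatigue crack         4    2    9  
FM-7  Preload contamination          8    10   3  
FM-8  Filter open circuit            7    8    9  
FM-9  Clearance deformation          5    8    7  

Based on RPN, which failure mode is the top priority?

RPN = Severity × Occurrence × Detection:
  FM-1: 9 × 8 × 2 = 144
  FM-2: 7 × 3 × 4 = 84
  FM-3: 2 × 9 × 6 = 108
  FM-4: 10 × 7 × 9 = 630
  FM-5: 5 × 7 × 3 = 105
  FM-6: 2 × 4 × 9 = 72
  FM-7: 10 × 8 × 3 = 240
  FM-8: 8 × 7 × 9 = 504
  FM-9: 8 × 5 × 7 = 280
Highest RPN is 630 → FM-4.

FM-4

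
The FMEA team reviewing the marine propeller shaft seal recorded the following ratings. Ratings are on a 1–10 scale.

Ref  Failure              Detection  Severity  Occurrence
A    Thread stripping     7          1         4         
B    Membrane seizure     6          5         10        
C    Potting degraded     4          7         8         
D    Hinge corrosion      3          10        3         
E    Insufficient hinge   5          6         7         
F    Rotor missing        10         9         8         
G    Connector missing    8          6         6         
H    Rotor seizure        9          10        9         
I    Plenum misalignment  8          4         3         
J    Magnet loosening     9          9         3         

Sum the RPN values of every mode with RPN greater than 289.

RPN = Severity × Occurrence × Detection:
  A: 1 × 4 × 7 = 28
  B: 5 × 10 × 6 = 300
  C: 7 × 8 × 4 = 224
  D: 10 × 3 × 3 = 90
  E: 6 × 7 × 5 = 210
  F: 9 × 8 × 10 = 720
  G: 6 × 6 × 8 = 288
  H: 10 × 9 × 9 = 810
  I: 4 × 3 × 8 = 96
  J: 9 × 3 × 9 = 243
RPN > 289: B (300), F (720), H (810).
Sum: 300 + 720 + 810 = 1830.

1830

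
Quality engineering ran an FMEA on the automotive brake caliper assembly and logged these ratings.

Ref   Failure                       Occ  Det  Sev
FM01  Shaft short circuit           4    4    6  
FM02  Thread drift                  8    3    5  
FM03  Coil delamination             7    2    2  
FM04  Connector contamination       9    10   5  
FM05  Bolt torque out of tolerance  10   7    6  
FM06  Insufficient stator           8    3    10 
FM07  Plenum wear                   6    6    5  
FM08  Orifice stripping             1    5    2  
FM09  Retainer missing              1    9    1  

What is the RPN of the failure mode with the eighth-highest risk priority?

10

RPN = Severity × Occurrence × Detection:
  FM01: 6 × 4 × 4 = 96
  FM02: 5 × 8 × 3 = 120
  FM03: 2 × 7 × 2 = 28
  FM04: 5 × 9 × 10 = 450
  FM05: 6 × 10 × 7 = 420
  FM06: 10 × 8 × 3 = 240
  FM07: 5 × 6 × 6 = 180
  FM08: 2 × 1 × 5 = 10
  FM09: 1 × 1 × 9 = 9
Sorted descending: 450, 420, 240, 180, 120, 96, 28, 10, 9.
The eighth-highest RPN is 10 (FM08).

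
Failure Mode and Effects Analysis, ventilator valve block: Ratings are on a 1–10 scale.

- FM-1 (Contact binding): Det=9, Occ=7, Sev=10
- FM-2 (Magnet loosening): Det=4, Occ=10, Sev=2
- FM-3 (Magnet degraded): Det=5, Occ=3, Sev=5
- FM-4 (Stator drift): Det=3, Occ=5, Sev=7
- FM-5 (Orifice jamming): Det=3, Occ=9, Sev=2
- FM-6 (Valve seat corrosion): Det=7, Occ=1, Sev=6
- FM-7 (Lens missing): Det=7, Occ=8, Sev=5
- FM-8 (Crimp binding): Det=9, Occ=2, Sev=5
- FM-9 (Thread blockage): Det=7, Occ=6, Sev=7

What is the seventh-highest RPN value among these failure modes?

RPN = Severity × Occurrence × Detection:
  FM-1: 10 × 7 × 9 = 630
  FM-2: 2 × 10 × 4 = 80
  FM-3: 5 × 3 × 5 = 75
  FM-4: 7 × 5 × 3 = 105
  FM-5: 2 × 9 × 3 = 54
  FM-6: 6 × 1 × 7 = 42
  FM-7: 5 × 8 × 7 = 280
  FM-8: 5 × 2 × 9 = 90
  FM-9: 7 × 6 × 7 = 294
Sorted descending: 630, 294, 280, 105, 90, 80, 75, 54, 42.
The seventh-highest RPN is 75 (FM-3).

75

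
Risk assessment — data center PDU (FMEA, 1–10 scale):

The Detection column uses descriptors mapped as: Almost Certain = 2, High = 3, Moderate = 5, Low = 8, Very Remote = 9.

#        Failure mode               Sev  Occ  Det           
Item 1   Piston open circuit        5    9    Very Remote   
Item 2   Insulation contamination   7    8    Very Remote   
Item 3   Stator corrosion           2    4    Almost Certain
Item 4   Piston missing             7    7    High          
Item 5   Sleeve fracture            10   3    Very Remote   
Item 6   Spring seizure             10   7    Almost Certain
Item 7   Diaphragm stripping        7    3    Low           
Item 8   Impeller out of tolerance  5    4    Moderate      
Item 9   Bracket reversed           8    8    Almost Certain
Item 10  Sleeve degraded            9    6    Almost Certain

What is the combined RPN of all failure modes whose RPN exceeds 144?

1494

RPN = Severity × Occurrence × Detection:
  Item 1: 5 × 9 × 9 = 405
  Item 2: 7 × 8 × 9 = 504
  Item 3: 2 × 4 × 2 = 16
  Item 4: 7 × 7 × 3 = 147
  Item 5: 10 × 3 × 9 = 270
  Item 6: 10 × 7 × 2 = 140
  Item 7: 7 × 3 × 8 = 168
  Item 8: 5 × 4 × 5 = 100
  Item 9: 8 × 8 × 2 = 128
  Item 10: 9 × 6 × 2 = 108
RPN > 144: Item 1 (405), Item 2 (504), Item 4 (147), Item 5 (270), Item 7 (168).
Sum: 405 + 504 + 147 + 270 + 168 = 1494.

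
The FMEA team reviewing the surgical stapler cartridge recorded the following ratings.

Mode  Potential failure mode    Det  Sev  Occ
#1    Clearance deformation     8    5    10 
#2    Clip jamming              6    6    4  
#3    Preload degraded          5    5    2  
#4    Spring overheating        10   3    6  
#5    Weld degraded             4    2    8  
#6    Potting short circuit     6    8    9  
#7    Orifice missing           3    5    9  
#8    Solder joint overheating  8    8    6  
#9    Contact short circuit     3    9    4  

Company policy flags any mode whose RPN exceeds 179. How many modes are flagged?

RPN = Severity × Occurrence × Detection:
  #1: 5 × 10 × 8 = 400
  #2: 6 × 4 × 6 = 144
  #3: 5 × 2 × 5 = 50
  #4: 3 × 6 × 10 = 180
  #5: 2 × 8 × 4 = 64
  #6: 8 × 9 × 6 = 432
  #7: 5 × 9 × 3 = 135
  #8: 8 × 6 × 8 = 384
  #9: 9 × 4 × 3 = 108
Modes with RPN > 179: #1 (400), #4 (180), #6 (432), #8 (384) → 4.

4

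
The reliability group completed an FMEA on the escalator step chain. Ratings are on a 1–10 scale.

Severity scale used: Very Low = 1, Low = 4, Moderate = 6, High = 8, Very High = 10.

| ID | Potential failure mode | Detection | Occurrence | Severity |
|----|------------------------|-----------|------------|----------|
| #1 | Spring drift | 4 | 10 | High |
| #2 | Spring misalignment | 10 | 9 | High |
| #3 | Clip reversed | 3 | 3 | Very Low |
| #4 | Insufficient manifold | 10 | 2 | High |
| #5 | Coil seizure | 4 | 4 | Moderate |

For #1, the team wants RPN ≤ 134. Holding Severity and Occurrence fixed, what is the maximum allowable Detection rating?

1

#1: S=8, O=10, D=4 → current RPN = 320.
Fixed product = 80. Need 80 × D ≤ 134, so D ≤ 134/80 = 1.68.
Maximum integer Detection rating = 1 (gives RPN 80; D=2 would give 160 > 134).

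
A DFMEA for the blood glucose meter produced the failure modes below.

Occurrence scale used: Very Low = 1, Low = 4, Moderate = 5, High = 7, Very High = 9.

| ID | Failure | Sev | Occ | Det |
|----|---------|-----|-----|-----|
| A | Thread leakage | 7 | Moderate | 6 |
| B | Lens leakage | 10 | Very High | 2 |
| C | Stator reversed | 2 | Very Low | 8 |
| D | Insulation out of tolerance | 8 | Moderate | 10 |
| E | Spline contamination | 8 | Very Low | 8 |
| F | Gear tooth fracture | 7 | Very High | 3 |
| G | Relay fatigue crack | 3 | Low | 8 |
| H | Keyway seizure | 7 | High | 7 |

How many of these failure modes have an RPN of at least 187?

RPN = Severity × Occurrence × Detection:
  A: 7 × 5 × 6 = 210
  B: 10 × 9 × 2 = 180
  C: 2 × 1 × 8 = 16
  D: 8 × 5 × 10 = 400
  E: 8 × 1 × 8 = 64
  F: 7 × 9 × 3 = 189
  G: 3 × 4 × 8 = 96
  H: 7 × 7 × 7 = 343
Modes with RPN ≥ 187: A (210), D (400), F (189), H (343) → 4.

4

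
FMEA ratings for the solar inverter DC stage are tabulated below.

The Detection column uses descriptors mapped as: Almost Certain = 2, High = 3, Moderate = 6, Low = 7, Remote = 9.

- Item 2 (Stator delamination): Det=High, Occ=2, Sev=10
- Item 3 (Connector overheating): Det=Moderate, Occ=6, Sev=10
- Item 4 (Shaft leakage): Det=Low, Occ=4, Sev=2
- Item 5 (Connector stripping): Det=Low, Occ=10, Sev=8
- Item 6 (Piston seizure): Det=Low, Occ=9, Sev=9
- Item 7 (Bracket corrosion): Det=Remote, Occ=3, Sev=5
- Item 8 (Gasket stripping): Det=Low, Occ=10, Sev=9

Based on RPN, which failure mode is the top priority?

Item 8

RPN = Severity × Occurrence × Detection:
  Item 2: 10 × 2 × 3 = 60
  Item 3: 10 × 6 × 6 = 360
  Item 4: 2 × 4 × 7 = 56
  Item 5: 8 × 10 × 7 = 560
  Item 6: 9 × 9 × 7 = 567
  Item 7: 5 × 3 × 9 = 135
  Item 8: 9 × 10 × 7 = 630
Highest RPN is 630 → Item 8.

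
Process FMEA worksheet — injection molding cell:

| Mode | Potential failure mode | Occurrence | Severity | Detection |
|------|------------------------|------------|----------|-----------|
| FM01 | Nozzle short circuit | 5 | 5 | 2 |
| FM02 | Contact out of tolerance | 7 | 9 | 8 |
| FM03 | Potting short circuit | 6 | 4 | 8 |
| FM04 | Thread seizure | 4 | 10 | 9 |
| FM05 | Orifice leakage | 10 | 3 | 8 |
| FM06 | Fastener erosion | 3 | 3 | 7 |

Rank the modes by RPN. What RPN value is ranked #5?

63

RPN = Severity × Occurrence × Detection:
  FM01: 5 × 5 × 2 = 50
  FM02: 9 × 7 × 8 = 504
  FM03: 4 × 6 × 8 = 192
  FM04: 10 × 4 × 9 = 360
  FM05: 3 × 10 × 8 = 240
  FM06: 3 × 3 × 7 = 63
Sorted descending: 504, 360, 240, 192, 63, 50.
The fifth-highest RPN is 63 (FM06).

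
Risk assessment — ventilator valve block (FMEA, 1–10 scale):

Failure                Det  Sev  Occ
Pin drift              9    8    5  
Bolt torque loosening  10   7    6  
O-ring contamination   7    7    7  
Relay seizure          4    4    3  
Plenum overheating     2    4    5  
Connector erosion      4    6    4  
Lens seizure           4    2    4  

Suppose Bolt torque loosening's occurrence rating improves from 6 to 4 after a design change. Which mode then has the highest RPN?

RPN = Severity × Occurrence × Detection:
  Pin drift: 8 × 5 × 9 = 360
  Bolt torque loosening: 7 × 6 × 10 = 420
  O-ring contamination: 7 × 7 × 7 = 343
  Relay seizure: 4 × 3 × 4 = 48
  Plenum overheating: 4 × 5 × 2 = 40
  Connector erosion: 6 × 4 × 4 = 96
  Lens seizure: 2 × 4 × 4 = 32
After action: Bolt torque loosening → 7 × 4 × 10 = 280.
Revised RPNs: Pin drift=360, O-ring contamination=343, Bolt torque loosening=280, Connector erosion=96, Relay seizure=48, Plenum overheating=40, Lens seizure=32.
Highest is now Pin drift (360).

Pin drift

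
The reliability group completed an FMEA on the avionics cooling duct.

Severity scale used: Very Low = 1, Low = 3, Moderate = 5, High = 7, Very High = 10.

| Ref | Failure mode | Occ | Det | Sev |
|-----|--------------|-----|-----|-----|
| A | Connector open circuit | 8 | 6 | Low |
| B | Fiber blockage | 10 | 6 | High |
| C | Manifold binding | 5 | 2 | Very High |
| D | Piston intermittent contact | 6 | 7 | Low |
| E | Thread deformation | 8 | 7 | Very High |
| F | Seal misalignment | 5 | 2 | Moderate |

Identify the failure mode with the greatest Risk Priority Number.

E

RPN = Severity × Occurrence × Detection:
  A: 3 × 8 × 6 = 144
  B: 7 × 10 × 6 = 420
  C: 10 × 5 × 2 = 100
  D: 3 × 6 × 7 = 126
  E: 10 × 8 × 7 = 560
  F: 5 × 5 × 2 = 50
Highest RPN is 560 → E.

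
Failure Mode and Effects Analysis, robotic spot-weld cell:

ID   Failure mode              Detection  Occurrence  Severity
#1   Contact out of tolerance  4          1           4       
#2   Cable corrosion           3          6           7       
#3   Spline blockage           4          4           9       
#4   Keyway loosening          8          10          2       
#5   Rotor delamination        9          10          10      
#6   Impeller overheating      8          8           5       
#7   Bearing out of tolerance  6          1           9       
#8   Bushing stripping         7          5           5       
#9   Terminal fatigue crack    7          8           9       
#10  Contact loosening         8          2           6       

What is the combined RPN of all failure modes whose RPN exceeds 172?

1899

RPN = Severity × Occurrence × Detection:
  #1: 4 × 1 × 4 = 16
  #2: 7 × 6 × 3 = 126
  #3: 9 × 4 × 4 = 144
  #4: 2 × 10 × 8 = 160
  #5: 10 × 10 × 9 = 900
  #6: 5 × 8 × 8 = 320
  #7: 9 × 1 × 6 = 54
  #8: 5 × 5 × 7 = 175
  #9: 9 × 8 × 7 = 504
  #10: 6 × 2 × 8 = 96
RPN > 172: #5 (900), #6 (320), #8 (175), #9 (504).
Sum: 900 + 320 + 175 + 504 = 1899.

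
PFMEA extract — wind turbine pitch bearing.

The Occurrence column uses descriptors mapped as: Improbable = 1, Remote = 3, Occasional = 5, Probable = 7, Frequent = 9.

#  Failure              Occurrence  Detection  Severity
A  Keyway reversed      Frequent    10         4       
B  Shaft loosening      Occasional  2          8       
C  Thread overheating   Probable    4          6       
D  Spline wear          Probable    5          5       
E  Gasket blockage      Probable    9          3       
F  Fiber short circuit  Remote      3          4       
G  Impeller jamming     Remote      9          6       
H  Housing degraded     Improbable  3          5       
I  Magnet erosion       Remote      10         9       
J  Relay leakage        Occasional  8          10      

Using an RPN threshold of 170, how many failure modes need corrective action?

5

RPN = Severity × Occurrence × Detection:
  A: 4 × 9 × 10 = 360
  B: 8 × 5 × 2 = 80
  C: 6 × 7 × 4 = 168
  D: 5 × 7 × 5 = 175
  E: 3 × 7 × 9 = 189
  F: 4 × 3 × 3 = 36
  G: 6 × 3 × 9 = 162
  H: 5 × 1 × 3 = 15
  I: 9 × 3 × 10 = 270
  J: 10 × 5 × 8 = 400
Modes with RPN ≥ 170: A (360), D (175), E (189), I (270), J (400) → 5.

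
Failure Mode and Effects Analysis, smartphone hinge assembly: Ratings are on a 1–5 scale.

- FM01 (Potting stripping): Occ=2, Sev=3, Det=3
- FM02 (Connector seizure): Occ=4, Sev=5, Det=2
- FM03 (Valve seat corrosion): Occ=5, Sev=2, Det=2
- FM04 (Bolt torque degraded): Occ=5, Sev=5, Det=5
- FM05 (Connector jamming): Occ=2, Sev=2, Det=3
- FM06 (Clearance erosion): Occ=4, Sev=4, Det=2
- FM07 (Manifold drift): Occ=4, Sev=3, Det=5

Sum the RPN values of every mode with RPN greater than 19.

277

RPN = Severity × Occurrence × Detection:
  FM01: 3 × 2 × 3 = 18
  FM02: 5 × 4 × 2 = 40
  FM03: 2 × 5 × 2 = 20
  FM04: 5 × 5 × 5 = 125
  FM05: 2 × 2 × 3 = 12
  FM06: 4 × 4 × 2 = 32
  FM07: 3 × 4 × 5 = 60
RPN > 19: FM02 (40), FM03 (20), FM04 (125), FM06 (32), FM07 (60).
Sum: 40 + 20 + 125 + 32 + 60 = 277.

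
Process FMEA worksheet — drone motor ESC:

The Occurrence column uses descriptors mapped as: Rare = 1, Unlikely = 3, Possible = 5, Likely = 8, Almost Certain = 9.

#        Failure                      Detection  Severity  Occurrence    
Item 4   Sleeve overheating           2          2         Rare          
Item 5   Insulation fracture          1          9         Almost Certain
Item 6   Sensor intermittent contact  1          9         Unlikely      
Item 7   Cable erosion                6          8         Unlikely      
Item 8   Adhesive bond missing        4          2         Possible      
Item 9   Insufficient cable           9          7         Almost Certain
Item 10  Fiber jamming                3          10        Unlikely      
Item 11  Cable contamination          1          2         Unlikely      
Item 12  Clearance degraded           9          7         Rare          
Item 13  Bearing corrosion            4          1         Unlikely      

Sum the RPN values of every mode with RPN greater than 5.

1030

RPN = Severity × Occurrence × Detection:
  Item 4: 2 × 1 × 2 = 4
  Item 5: 9 × 9 × 1 = 81
  Item 6: 9 × 3 × 1 = 27
  Item 7: 8 × 3 × 6 = 144
  Item 8: 2 × 5 × 4 = 40
  Item 9: 7 × 9 × 9 = 567
  Item 10: 10 × 3 × 3 = 90
  Item 11: 2 × 3 × 1 = 6
  Item 12: 7 × 1 × 9 = 63
  Item 13: 1 × 3 × 4 = 12
RPN > 5: Item 5 (81), Item 6 (27), Item 7 (144), Item 8 (40), Item 9 (567), Item 10 (90), Item 11 (6), Item 12 (63), Item 13 (12).
Sum: 81 + 27 + 144 + 40 + 567 + 90 + 6 + 63 + 12 = 1030.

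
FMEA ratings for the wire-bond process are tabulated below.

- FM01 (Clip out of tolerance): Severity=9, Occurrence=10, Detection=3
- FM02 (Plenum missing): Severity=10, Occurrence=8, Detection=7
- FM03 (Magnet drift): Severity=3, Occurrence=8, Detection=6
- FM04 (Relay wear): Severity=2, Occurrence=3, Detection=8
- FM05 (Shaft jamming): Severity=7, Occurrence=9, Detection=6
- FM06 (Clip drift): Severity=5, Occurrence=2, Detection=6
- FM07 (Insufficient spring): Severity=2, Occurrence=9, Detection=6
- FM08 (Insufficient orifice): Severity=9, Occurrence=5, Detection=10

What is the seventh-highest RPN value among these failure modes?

60

RPN = Severity × Occurrence × Detection:
  FM01: 9 × 10 × 3 = 270
  FM02: 10 × 8 × 7 = 560
  FM03: 3 × 8 × 6 = 144
  FM04: 2 × 3 × 8 = 48
  FM05: 7 × 9 × 6 = 378
  FM06: 5 × 2 × 6 = 60
  FM07: 2 × 9 × 6 = 108
  FM08: 9 × 5 × 10 = 450
Sorted descending: 560, 450, 378, 270, 144, 108, 60, 48.
The seventh-highest RPN is 60 (FM06).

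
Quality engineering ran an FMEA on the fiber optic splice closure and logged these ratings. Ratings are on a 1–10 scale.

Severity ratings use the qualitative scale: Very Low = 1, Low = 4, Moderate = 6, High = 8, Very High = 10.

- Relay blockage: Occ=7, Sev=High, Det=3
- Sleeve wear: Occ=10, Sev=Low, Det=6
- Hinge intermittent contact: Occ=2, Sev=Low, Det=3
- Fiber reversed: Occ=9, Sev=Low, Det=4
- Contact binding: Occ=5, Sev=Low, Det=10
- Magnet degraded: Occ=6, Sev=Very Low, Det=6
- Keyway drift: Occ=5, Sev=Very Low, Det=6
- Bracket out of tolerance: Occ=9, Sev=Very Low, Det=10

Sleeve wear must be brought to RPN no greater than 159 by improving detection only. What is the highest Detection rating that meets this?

Sleeve wear: S=4, O=10, D=6 → current RPN = 240.
Fixed product = 40. Need 40 × D ≤ 159, so D ≤ 159/40 = 3.98.
Maximum integer Detection rating = 3 (gives RPN 120; D=4 would give 160 > 159).

3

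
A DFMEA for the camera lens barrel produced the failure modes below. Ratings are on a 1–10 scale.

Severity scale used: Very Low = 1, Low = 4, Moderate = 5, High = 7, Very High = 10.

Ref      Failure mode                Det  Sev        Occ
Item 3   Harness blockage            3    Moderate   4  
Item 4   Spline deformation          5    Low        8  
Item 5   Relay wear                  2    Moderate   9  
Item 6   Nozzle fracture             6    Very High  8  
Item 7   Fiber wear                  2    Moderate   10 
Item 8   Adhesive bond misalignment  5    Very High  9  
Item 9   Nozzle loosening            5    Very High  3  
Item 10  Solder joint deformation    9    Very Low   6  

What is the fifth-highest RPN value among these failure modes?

100

RPN = Severity × Occurrence × Detection:
  Item 3: 5 × 4 × 3 = 60
  Item 4: 4 × 8 × 5 = 160
  Item 5: 5 × 9 × 2 = 90
  Item 6: 10 × 8 × 6 = 480
  Item 7: 5 × 10 × 2 = 100
  Item 8: 10 × 9 × 5 = 450
  Item 9: 10 × 3 × 5 = 150
  Item 10: 1 × 6 × 9 = 54
Sorted descending: 480, 450, 160, 150, 100, 90, 60, 54.
The fifth-highest RPN is 100 (Item 7).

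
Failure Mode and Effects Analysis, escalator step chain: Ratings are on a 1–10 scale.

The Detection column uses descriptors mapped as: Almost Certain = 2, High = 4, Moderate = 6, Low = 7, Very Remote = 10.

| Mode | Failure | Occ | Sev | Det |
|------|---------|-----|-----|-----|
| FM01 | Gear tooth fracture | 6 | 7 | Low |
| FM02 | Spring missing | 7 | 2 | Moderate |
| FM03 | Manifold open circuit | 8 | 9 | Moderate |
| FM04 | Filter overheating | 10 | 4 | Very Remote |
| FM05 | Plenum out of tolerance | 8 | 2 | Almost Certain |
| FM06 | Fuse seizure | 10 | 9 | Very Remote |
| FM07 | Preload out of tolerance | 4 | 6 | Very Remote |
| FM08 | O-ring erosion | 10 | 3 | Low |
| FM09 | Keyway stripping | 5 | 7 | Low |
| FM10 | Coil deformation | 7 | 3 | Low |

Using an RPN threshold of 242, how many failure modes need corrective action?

5

RPN = Severity × Occurrence × Detection:
  FM01: 7 × 6 × 7 = 294
  FM02: 2 × 7 × 6 = 84
  FM03: 9 × 8 × 6 = 432
  FM04: 4 × 10 × 10 = 400
  FM05: 2 × 8 × 2 = 32
  FM06: 9 × 10 × 10 = 900
  FM07: 6 × 4 × 10 = 240
  FM08: 3 × 10 × 7 = 210
  FM09: 7 × 5 × 7 = 245
  FM10: 3 × 7 × 7 = 147
Modes with RPN ≥ 242: FM01 (294), FM03 (432), FM04 (400), FM06 (900), FM09 (245) → 5.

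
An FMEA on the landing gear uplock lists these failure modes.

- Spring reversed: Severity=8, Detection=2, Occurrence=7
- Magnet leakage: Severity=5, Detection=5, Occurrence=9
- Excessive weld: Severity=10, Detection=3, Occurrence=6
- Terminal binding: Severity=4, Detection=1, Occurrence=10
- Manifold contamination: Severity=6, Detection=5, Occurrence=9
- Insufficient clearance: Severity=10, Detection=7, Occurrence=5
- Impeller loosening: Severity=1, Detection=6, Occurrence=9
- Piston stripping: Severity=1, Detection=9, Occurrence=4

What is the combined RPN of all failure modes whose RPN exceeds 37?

1231

RPN = Severity × Occurrence × Detection:
  Spring reversed: 8 × 7 × 2 = 112
  Magnet leakage: 5 × 9 × 5 = 225
  Excessive weld: 10 × 6 × 3 = 180
  Terminal binding: 4 × 10 × 1 = 40
  Manifold contamination: 6 × 9 × 5 = 270
  Insufficient clearance: 10 × 5 × 7 = 350
  Impeller loosening: 1 × 9 × 6 = 54
  Piston stripping: 1 × 4 × 9 = 36
RPN > 37: Spring reversed (112), Magnet leakage (225), Excessive weld (180), Terminal binding (40), Manifold contamination (270), Insufficient clearance (350), Impeller loosening (54).
Sum: 112 + 225 + 180 + 40 + 270 + 350 + 54 = 1231.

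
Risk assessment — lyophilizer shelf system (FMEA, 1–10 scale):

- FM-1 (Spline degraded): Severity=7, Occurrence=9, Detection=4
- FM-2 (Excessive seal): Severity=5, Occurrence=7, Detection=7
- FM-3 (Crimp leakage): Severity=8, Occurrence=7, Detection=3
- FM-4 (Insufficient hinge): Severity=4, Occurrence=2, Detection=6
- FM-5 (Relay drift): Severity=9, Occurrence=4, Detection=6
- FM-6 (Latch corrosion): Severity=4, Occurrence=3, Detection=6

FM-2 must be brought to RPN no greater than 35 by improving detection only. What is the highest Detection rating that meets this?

1

FM-2: S=5, O=7, D=7 → current RPN = 245.
Fixed product = 35. Need 35 × D ≤ 35, so D ≤ 35/35 = 1.00.
Maximum integer Detection rating = 1 (gives RPN 35; D=2 would give 70 > 35).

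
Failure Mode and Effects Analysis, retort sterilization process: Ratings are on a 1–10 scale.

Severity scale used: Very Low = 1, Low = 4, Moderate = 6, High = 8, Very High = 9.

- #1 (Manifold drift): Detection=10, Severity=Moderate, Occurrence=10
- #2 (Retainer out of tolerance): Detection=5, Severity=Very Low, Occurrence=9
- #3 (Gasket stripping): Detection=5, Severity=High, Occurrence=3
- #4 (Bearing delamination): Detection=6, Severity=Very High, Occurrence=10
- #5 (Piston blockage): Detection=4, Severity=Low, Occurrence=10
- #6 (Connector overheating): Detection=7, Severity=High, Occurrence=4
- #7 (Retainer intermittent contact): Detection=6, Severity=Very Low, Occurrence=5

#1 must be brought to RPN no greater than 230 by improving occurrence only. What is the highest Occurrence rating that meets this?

3

#1: S=6, O=10, D=10 → current RPN = 600.
Fixed product = 60. Need 60 × O ≤ 230, so O ≤ 230/60 = 3.83.
Maximum integer Occurrence rating = 3 (gives RPN 180; O=4 would give 240 > 230).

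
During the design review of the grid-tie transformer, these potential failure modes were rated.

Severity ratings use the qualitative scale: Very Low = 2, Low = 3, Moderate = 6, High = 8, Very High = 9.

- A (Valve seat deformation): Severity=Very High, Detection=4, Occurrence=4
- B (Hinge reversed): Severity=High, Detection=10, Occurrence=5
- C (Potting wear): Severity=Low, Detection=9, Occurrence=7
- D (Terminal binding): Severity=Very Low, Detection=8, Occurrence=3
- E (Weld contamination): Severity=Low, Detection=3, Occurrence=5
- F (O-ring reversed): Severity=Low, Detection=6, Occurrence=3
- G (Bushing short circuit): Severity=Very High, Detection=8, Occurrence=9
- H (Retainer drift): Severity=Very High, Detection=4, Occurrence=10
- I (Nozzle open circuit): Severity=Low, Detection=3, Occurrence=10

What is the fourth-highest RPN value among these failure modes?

RPN = Severity × Occurrence × Detection:
  A: 9 × 4 × 4 = 144
  B: 8 × 5 × 10 = 400
  C: 3 × 7 × 9 = 189
  D: 2 × 3 × 8 = 48
  E: 3 × 5 × 3 = 45
  F: 3 × 3 × 6 = 54
  G: 9 × 9 × 8 = 648
  H: 9 × 10 × 4 = 360
  I: 3 × 10 × 3 = 90
Sorted descending: 648, 400, 360, 189, 144, 90, 54, 48, 45.
The fourth-highest RPN is 189 (C).

189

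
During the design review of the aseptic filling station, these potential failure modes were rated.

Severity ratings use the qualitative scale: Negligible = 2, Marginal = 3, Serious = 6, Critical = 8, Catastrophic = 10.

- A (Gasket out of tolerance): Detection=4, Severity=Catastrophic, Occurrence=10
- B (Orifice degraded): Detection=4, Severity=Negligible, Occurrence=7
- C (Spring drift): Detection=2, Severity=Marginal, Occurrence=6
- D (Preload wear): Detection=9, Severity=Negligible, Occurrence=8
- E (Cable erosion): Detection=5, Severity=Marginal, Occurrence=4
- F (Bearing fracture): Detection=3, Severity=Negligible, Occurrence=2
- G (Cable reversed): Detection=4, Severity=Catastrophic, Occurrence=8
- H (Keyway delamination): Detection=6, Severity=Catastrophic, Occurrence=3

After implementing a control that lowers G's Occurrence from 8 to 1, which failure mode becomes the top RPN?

RPN = Severity × Occurrence × Detection:
  A: 10 × 10 × 4 = 400
  B: 2 × 7 × 4 = 56
  C: 3 × 6 × 2 = 36
  D: 2 × 8 × 9 = 144
  E: 3 × 4 × 5 = 60
  F: 2 × 2 × 3 = 12
  G: 10 × 8 × 4 = 320
  H: 10 × 3 × 6 = 180
After action: G → 10 × 1 × 4 = 40.
Revised RPNs: A=400, H=180, D=144, E=60, B=56, G=40, C=36, F=12.
Highest is now A (400).

A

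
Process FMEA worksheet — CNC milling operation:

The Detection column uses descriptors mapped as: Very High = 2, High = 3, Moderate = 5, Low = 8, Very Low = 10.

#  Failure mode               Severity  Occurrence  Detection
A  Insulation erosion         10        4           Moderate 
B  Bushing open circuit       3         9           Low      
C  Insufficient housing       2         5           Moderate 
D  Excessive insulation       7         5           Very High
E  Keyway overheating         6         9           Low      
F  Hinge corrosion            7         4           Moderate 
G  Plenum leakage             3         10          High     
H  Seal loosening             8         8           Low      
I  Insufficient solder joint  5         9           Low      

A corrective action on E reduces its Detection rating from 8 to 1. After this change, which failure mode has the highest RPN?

H

RPN = Severity × Occurrence × Detection:
  A: 10 × 4 × 5 = 200
  B: 3 × 9 × 8 = 216
  C: 2 × 5 × 5 = 50
  D: 7 × 5 × 2 = 70
  E: 6 × 9 × 8 = 432
  F: 7 × 4 × 5 = 140
  G: 3 × 10 × 3 = 90
  H: 8 × 8 × 8 = 512
  I: 5 × 9 × 8 = 360
After action: E → 6 × 9 × 1 = 54.
Revised RPNs: H=512, I=360, B=216, A=200, F=140, G=90, D=70, E=54, C=50.
Highest is now H (512).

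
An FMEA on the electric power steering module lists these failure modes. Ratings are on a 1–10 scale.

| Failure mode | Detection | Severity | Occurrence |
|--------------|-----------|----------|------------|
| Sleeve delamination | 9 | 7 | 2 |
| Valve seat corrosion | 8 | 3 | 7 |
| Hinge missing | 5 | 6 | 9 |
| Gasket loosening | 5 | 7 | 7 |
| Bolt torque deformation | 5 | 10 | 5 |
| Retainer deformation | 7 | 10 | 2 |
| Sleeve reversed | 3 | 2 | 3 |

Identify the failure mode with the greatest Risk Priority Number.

Hinge missing

RPN = Severity × Occurrence × Detection:
  Sleeve delamination: 7 × 2 × 9 = 126
  Valve seat corrosion: 3 × 7 × 8 = 168
  Hinge missing: 6 × 9 × 5 = 270
  Gasket loosening: 7 × 7 × 5 = 245
  Bolt torque deformation: 10 × 5 × 5 = 250
  Retainer deformation: 10 × 2 × 7 = 140
  Sleeve reversed: 2 × 3 × 3 = 18
Highest RPN is 270 → Hinge missing.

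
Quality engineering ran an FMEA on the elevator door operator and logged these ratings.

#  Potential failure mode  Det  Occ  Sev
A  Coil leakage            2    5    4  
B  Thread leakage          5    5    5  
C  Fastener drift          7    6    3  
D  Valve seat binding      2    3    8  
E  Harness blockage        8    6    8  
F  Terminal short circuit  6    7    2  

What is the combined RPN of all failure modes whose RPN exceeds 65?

RPN = Severity × Occurrence × Detection:
  A: 4 × 5 × 2 = 40
  B: 5 × 5 × 5 = 125
  C: 3 × 6 × 7 = 126
  D: 8 × 3 × 2 = 48
  E: 8 × 6 × 8 = 384
  F: 2 × 7 × 6 = 84
RPN > 65: B (125), C (126), E (384), F (84).
Sum: 125 + 126 + 384 + 84 = 719.

719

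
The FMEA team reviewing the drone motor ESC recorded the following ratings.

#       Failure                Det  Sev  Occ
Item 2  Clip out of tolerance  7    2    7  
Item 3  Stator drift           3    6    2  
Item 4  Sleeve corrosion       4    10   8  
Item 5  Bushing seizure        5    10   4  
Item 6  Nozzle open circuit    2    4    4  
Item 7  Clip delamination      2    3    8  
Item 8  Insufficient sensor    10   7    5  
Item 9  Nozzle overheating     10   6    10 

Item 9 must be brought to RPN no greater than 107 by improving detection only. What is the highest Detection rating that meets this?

1

Item 9: S=6, O=10, D=10 → current RPN = 600.
Fixed product = 60. Need 60 × D ≤ 107, so D ≤ 107/60 = 1.78.
Maximum integer Detection rating = 1 (gives RPN 60; D=2 would give 120 > 107).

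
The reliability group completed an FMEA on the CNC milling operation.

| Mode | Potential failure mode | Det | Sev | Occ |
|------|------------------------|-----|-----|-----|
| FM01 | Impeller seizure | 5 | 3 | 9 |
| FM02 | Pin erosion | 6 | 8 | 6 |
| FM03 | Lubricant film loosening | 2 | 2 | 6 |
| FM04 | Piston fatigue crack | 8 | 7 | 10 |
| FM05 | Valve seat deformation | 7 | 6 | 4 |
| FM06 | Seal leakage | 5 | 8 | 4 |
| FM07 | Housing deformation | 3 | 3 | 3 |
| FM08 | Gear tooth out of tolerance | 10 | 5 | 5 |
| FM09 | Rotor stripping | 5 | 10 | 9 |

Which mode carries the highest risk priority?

FM04

RPN = Severity × Occurrence × Detection:
  FM01: 3 × 9 × 5 = 135
  FM02: 8 × 6 × 6 = 288
  FM03: 2 × 6 × 2 = 24
  FM04: 7 × 10 × 8 = 560
  FM05: 6 × 4 × 7 = 168
  FM06: 8 × 4 × 5 = 160
  FM07: 3 × 3 × 3 = 27
  FM08: 5 × 5 × 10 = 250
  FM09: 10 × 9 × 5 = 450
Highest RPN is 560 → FM04.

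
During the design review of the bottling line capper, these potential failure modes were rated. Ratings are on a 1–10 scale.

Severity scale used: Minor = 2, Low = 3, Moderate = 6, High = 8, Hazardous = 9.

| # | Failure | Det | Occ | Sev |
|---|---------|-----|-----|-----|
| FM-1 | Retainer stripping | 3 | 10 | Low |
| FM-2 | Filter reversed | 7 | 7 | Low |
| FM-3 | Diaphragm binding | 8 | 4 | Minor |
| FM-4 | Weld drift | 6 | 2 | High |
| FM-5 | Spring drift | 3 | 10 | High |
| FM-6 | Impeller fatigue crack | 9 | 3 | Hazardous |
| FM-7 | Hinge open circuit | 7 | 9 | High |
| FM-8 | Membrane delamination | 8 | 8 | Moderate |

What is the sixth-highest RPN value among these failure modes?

96

RPN = Severity × Occurrence × Detection:
  FM-1: 3 × 10 × 3 = 90
  FM-2: 3 × 7 × 7 = 147
  FM-3: 2 × 4 × 8 = 64
  FM-4: 8 × 2 × 6 = 96
  FM-5: 8 × 10 × 3 = 240
  FM-6: 9 × 3 × 9 = 243
  FM-7: 8 × 9 × 7 = 504
  FM-8: 6 × 8 × 8 = 384
Sorted descending: 504, 384, 243, 240, 147, 96, 90, 64.
The sixth-highest RPN is 96 (FM-4).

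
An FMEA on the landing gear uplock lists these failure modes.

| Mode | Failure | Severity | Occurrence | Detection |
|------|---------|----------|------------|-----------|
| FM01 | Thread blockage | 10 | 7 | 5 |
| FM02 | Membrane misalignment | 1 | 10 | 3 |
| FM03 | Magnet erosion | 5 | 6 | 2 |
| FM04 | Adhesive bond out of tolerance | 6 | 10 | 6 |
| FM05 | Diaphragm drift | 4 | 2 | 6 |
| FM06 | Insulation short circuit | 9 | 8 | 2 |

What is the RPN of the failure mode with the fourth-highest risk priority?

60

RPN = Severity × Occurrence × Detection:
  FM01: 10 × 7 × 5 = 350
  FM02: 1 × 10 × 3 = 30
  FM03: 5 × 6 × 2 = 60
  FM04: 6 × 10 × 6 = 360
  FM05: 4 × 2 × 6 = 48
  FM06: 9 × 8 × 2 = 144
Sorted descending: 360, 350, 144, 60, 48, 30.
The fourth-highest RPN is 60 (FM03).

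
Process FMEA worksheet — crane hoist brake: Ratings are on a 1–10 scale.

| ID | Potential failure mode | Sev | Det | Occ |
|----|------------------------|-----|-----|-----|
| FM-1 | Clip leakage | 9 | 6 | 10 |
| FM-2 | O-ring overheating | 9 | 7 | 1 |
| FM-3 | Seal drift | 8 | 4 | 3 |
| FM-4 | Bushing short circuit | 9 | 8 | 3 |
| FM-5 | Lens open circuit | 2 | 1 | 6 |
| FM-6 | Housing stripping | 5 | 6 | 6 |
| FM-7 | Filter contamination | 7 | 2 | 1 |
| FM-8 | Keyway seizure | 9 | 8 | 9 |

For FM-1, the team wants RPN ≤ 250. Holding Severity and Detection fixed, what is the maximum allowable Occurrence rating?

FM-1: S=9, O=10, D=6 → current RPN = 540.
Fixed product = 54. Need 54 × O ≤ 250, so O ≤ 250/54 = 4.63.
Maximum integer Occurrence rating = 4 (gives RPN 216; O=5 would give 270 > 250).

4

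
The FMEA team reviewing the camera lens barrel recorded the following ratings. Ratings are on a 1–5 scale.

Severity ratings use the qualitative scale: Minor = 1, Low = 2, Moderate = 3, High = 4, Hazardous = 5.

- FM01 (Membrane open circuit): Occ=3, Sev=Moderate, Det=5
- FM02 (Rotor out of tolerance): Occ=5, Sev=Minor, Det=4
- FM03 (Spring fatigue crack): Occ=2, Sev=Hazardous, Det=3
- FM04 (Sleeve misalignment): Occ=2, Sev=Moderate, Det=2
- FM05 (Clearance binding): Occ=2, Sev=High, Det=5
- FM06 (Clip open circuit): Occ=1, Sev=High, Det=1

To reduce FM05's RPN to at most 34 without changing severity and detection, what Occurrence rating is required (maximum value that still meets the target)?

FM05: S=4, O=2, D=5 → current RPN = 40.
Fixed product = 20. Need 20 × O ≤ 34, so O ≤ 34/20 = 1.70.
Maximum integer Occurrence rating = 1 (gives RPN 20; O=2 would give 40 > 34).

1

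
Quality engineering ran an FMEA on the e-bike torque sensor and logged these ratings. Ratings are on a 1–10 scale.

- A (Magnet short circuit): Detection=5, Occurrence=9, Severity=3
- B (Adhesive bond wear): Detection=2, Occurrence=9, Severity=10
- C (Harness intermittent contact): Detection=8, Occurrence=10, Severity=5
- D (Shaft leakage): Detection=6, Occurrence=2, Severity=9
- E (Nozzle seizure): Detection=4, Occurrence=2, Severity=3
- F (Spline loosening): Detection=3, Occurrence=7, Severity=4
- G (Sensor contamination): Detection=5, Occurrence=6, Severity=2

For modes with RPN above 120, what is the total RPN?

715

RPN = Severity × Occurrence × Detection:
  A: 3 × 9 × 5 = 135
  B: 10 × 9 × 2 = 180
  C: 5 × 10 × 8 = 400
  D: 9 × 2 × 6 = 108
  E: 3 × 2 × 4 = 24
  F: 4 × 7 × 3 = 84
  G: 2 × 6 × 5 = 60
RPN > 120: A (135), B (180), C (400).
Sum: 135 + 180 + 400 = 715.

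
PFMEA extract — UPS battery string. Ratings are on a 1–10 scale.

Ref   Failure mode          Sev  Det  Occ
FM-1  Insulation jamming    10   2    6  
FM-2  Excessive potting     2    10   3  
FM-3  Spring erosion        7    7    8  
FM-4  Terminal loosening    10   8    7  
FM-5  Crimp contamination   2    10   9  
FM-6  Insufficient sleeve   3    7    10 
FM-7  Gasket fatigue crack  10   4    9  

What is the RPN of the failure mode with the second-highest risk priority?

392

RPN = Severity × Occurrence × Detection:
  FM-1: 10 × 6 × 2 = 120
  FM-2: 2 × 3 × 10 = 60
  FM-3: 7 × 8 × 7 = 392
  FM-4: 10 × 7 × 8 = 560
  FM-5: 2 × 9 × 10 = 180
  FM-6: 3 × 10 × 7 = 210
  FM-7: 10 × 9 × 4 = 360
Sorted descending: 560, 392, 360, 210, 180, 120, 60.
The second-highest RPN is 392 (FM-3).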